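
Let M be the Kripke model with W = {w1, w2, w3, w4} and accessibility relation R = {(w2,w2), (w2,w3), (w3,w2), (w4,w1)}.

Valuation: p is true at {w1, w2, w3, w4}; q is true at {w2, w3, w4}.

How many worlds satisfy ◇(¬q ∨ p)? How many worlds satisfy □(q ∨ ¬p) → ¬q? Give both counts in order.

3 and 2

For ◇(¬q ∨ p):
w1: no successors, so ◇(¬q ∨ p) fails. ✗
w2: successors {w2, w3}; ¬q ∨ p there: w2:T, w3:T. ✓
w3: successors {w2}; ¬q ∨ p there: w2:T. ✓
w4: successors {w1}; ¬q ∨ p there: w1:T. ✓
— 3 worlds.
For □(q ∨ ¬p) → ¬q:
w1: □(q ∨ ¬p) is T, ¬q is T. ✓
w2: □(q ∨ ¬p) is T, ¬q is F. ✗
w3: □(q ∨ ¬p) is T, ¬q is F. ✗
w4: □(q ∨ ¬p) is F, ¬q is F. ✓
— 2 worlds.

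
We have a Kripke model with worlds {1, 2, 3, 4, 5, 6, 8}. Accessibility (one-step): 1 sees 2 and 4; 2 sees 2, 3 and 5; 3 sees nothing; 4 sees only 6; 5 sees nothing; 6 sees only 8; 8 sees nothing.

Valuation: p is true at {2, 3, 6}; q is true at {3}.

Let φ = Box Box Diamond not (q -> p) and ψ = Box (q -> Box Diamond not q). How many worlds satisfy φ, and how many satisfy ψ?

For Box Box Diamond not (q -> p):
1: successors {2, 4}; Box Diamond not (q -> p) there: 2:F, 4:F. ✗
2: successors {2, 3, 5}; Box Diamond not (q -> p) there: 2:F, 3:T, 5:T. ✗
3: no successors, so Box Box Diamond not (q -> p) holds vacuously. ✓
4: successors {6}; Box Diamond not (q -> p) there: 6:F. ✗
5: no successors, so Box Box Diamond not (q -> p) holds vacuously. ✓
6: successors {8}; Box Diamond not (q -> p) there: 8:T. ✓
8: no successors, so Box Box Diamond not (q -> p) holds vacuously. ✓
— 4 worlds.
For Box (q -> Box Diamond not q):
1: successors {2, 4}; q -> Box Diamond not q there: 2:T, 4:T. ✓
2: successors {2, 3, 5}; q -> Box Diamond not q there: 2:T, 3:T, 5:T. ✓
3: no successors, so Box (q -> Box Diamond not q) holds vacuously. ✓
4: successors {6}; q -> Box Diamond not q there: 6:T. ✓
5: no successors, so Box (q -> Box Diamond not q) holds vacuously. ✓
6: successors {8}; q -> Box Diamond not q there: 8:T. ✓
8: no successors, so Box (q -> Box Diamond not q) holds vacuously. ✓
— 7 worlds.

4 and 7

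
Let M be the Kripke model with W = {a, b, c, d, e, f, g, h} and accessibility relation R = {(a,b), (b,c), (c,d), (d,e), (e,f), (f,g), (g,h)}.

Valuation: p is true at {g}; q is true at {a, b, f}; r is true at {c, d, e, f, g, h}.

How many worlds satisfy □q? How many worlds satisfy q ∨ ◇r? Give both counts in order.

3 and 7

For □q:
a: successors {b}; q there: b:T. ✓
b: successors {c}; q there: c:F. ✗
c: successors {d}; q there: d:F. ✗
d: successors {e}; q there: e:F. ✗
e: successors {f}; q there: f:T. ✓
f: successors {g}; q there: g:F. ✗
g: successors {h}; q there: h:F. ✗
h: no successors, so □q holds vacuously. ✓
— 3 worlds.
For q ∨ ◇r:
a: q is T, ◇r is F. ✓
b: q is T, ◇r is T. ✓
c: q is F, ◇r is T. ✓
d: q is F, ◇r is T. ✓
e: q is F, ◇r is T. ✓
f: q is T, ◇r is T. ✓
g: q is F, ◇r is T. ✓
h: q is F, ◇r is F. ✗
— 7 worlds.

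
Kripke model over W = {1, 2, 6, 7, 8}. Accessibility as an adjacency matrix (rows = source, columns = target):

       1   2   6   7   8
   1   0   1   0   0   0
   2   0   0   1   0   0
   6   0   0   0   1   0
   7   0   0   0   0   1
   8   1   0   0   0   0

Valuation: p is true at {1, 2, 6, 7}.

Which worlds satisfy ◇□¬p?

{6}

1: successors {2}; □¬p there: 2:F. ✗
2: successors {6}; □¬p there: 6:F. ✗
6: successors {7}; □¬p there: 7:T. ✓
7: successors {8}; □¬p there: 8:F. ✗
8: successors {1}; □¬p there: 1:F. ✗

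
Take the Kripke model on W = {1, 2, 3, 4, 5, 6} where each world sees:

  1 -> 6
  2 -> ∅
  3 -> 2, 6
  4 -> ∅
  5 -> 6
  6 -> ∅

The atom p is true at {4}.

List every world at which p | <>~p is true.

1: p is F, <>~p is T. ✓
2: p is F, <>~p is F. ✗
3: p is F, <>~p is T. ✓
4: p is T, <>~p is F. ✓
5: p is F, <>~p is T. ✓
6: p is F, <>~p is F. ✗

{1, 3, 4, 5}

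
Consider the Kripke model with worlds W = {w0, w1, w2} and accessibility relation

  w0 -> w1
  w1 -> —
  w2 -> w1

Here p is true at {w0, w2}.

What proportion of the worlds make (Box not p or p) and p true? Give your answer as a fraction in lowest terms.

2/3

w0: Box not p or p is T, p is T. ✓
w1: Box not p or p is T, p is F. ✗
w2: Box not p or p is T, p is T. ✓
That's 2 of 3 worlds, so 2/3.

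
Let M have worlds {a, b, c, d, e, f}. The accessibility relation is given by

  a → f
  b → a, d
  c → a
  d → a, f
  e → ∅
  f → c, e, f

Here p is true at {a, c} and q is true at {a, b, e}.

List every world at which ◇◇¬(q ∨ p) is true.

a: successors {f}; ◇¬(q ∨ p) there: f:T. ✓
b: successors {a, d}; ◇¬(q ∨ p) there: a:T, d:T. ✓
c: successors {a}; ◇¬(q ∨ p) there: a:T. ✓
d: successors {a, f}; ◇¬(q ∨ p) there: a:T, f:T. ✓
e: no successors, so ◇◇¬(q ∨ p) fails. ✗
f: successors {c, e, f}; ◇¬(q ∨ p) there: c:F, e:F, f:T. ✓

{a, b, c, d, f}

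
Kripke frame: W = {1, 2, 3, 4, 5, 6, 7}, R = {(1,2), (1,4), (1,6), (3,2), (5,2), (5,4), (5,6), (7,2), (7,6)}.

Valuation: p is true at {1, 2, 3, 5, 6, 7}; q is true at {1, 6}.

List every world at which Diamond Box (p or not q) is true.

{1, 3, 5, 7}

1: successors {2, 4, 6}; Box (p or not q) there: 2:T, 4:T, 6:T. ✓
2: no successors, so Diamond Box (p or not q) fails. ✗
3: successors {2}; Box (p or not q) there: 2:T. ✓
4: no successors, so Diamond Box (p or not q) fails. ✗
5: successors {2, 4, 6}; Box (p or not q) there: 2:T, 4:T, 6:T. ✓
6: no successors, so Diamond Box (p or not q) fails. ✗
7: successors {2, 6}; Box (p or not q) there: 2:T, 6:T. ✓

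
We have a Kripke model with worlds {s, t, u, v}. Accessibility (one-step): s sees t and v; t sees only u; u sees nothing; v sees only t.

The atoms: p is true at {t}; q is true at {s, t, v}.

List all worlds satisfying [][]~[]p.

s: successors {t, v}; []~[]p there: t:F, v:T. ✗
t: successors {u}; []~[]p there: u:T. ✓
u: no successors, so [][]~[]p holds vacuously. ✓
v: successors {t}; []~[]p there: t:F. ✗

{t, u}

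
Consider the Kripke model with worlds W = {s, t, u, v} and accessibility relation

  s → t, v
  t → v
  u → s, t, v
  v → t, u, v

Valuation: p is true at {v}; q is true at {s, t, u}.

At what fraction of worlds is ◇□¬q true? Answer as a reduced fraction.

s: successors {t, v}; □¬q there: t:T, v:F. ✓
t: successors {v}; □¬q there: v:F. ✗
u: successors {s, t, v}; □¬q there: s:F, t:T, v:F. ✓
v: successors {t, u, v}; □¬q there: t:T, u:F, v:F. ✓
That's 3 of 4 worlds, so 3/4.

3/4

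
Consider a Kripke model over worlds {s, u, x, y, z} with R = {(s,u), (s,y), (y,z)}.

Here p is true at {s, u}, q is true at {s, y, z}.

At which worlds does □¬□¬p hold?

s: successors {u, y}; ¬□¬p there: u:F, y:F. ✗
u: no successors, so □¬□¬p holds vacuously. ✓
x: no successors, so □¬□¬p holds vacuously. ✓
y: successors {z}; ¬□¬p there: z:F. ✗
z: no successors, so □¬□¬p holds vacuously. ✓

{u, x, z}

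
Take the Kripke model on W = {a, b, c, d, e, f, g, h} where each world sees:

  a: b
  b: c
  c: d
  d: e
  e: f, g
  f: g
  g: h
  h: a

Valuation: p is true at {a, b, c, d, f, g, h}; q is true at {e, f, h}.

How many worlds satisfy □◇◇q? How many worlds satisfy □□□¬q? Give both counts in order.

For □◇◇q:
a: successors {b}; ◇◇q there: b:F. ✗
b: successors {c}; ◇◇q there: c:T. ✓
c: successors {d}; ◇◇q there: d:T. ✓
d: successors {e}; ◇◇q there: e:T. ✓
e: successors {f, g}; ◇◇q there: f:T, g:F. ✗
f: successors {g}; ◇◇q there: g:F. ✗
g: successors {h}; ◇◇q there: h:F. ✗
h: successors {a}; ◇◇q there: a:F. ✗
— 3 worlds.
For □□□¬q:
a: successors {b}; □□¬q there: b:T. ✓
b: successors {c}; □□¬q there: c:F. ✗
c: successors {d}; □□¬q there: d:F. ✗
d: successors {e}; □□¬q there: e:F. ✗
e: successors {f, g}; □□¬q there: f:F, g:T. ✗
f: successors {g}; □□¬q there: g:T. ✓
g: successors {h}; □□¬q there: h:T. ✓
h: successors {a}; □□¬q there: a:T. ✓
— 4 worlds.

3 and 4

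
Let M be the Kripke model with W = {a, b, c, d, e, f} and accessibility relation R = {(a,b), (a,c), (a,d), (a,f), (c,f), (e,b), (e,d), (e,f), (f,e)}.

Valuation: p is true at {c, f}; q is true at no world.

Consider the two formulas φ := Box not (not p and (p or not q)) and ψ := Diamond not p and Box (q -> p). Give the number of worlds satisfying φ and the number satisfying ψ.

For Box not (not p and (p or not q)):
a: successors {b, c, d, f}; not (not p and (p or not q)) there: b:F, c:T, d:F, f:T. ✗
b: no successors, so Box not (not p and (p or not q)) holds vacuously. ✓
c: successors {f}; not (not p and (p or not q)) there: f:T. ✓
d: no successors, so Box not (not p and (p or not q)) holds vacuously. ✓
e: successors {b, d, f}; not (not p and (p or not q)) there: b:F, d:F, f:T. ✗
f: successors {e}; not (not p and (p or not q)) there: e:F. ✗
— 3 worlds.
For Diamond not p and Box (q -> p):
a: Diamond not p is T, Box (q -> p) is T. ✓
b: Diamond not p is F, Box (q -> p) is T. ✗
c: Diamond not p is F, Box (q -> p) is T. ✗
d: Diamond not p is F, Box (q -> p) is T. ✗
e: Diamond not p is T, Box (q -> p) is T. ✓
f: Diamond not p is T, Box (q -> p) is T. ✓
— 3 worlds.

3 and 3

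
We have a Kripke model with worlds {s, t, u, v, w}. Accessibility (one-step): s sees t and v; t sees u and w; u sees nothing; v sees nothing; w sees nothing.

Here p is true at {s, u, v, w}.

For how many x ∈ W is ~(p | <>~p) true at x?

s: p | <>~p is T. ✗
t: p | <>~p is F. ✓
u: p | <>~p is T. ✗
v: p | <>~p is T. ✗
w: p | <>~p is T. ✗
Satisfying worlds: {t}.

1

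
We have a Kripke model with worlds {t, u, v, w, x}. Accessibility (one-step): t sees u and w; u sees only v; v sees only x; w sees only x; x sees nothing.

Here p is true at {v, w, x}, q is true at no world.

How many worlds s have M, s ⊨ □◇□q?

t: successors {u, w}; ◇□q there: u:F, w:T. ✗
u: successors {v}; ◇□q there: v:T. ✓
v: successors {x}; ◇□q there: x:F. ✗
w: successors {x}; ◇□q there: x:F. ✗
x: no successors, so □◇□q holds vacuously. ✓
Satisfying worlds: {u, x}.

2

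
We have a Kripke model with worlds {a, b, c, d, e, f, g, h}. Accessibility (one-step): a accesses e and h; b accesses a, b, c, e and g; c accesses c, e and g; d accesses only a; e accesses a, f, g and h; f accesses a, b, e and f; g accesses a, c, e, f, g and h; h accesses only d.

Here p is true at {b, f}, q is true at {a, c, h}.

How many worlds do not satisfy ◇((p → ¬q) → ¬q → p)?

1

a: successors {e, h}; (p → ¬q) → ¬q → p there: e:F, h:T. ✓
b: successors {a, b, c, e, g}; (p → ¬q) → ¬q → p there: a:T, b:T, c:T, e:F, g:F. ✓
c: successors {c, e, g}; (p → ¬q) → ¬q → p there: c:T, e:F, g:F. ✓
d: successors {a}; (p → ¬q) → ¬q → p there: a:T. ✓
e: successors {a, f, g, h}; (p → ¬q) → ¬q → p there: a:T, f:T, g:F, h:T. ✓
f: successors {a, b, e, f}; (p → ¬q) → ¬q → p there: a:T, b:T, e:F, f:T. ✓
g: successors {a, c, e, f, g, h}; (p → ¬q) → ¬q → p there: a:T, c:T, e:F, f:T, g:F, h:T. ✓
h: successors {d}; (p → ¬q) → ¬q → p there: d:F. ✗
Satisfying worlds: {a, b, c, d, e, f, g}.
So ◇((p → ¬q) → ¬q → p) fails at the other 1 world.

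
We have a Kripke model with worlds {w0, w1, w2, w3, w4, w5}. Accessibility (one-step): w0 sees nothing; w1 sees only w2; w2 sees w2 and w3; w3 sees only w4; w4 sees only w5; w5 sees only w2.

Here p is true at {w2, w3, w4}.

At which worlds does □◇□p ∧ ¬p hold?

w0: □◇□p is T, ¬p is T. ✓
w1: □◇□p is T, ¬p is T. ✓
w2: □◇□p is F, ¬p is F. ✗
w3: □◇□p is T, ¬p is F. ✗
w4: □◇□p is T, ¬p is F. ✗
w5: □◇□p is T, ¬p is T. ✓

{w0, w1, w5}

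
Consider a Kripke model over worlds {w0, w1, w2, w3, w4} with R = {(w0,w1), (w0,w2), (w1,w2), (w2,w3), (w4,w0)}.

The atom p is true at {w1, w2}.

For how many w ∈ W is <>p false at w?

3

w0: successors {w1, w2}; p there: w1:T, w2:T. ✓
w1: successors {w2}; p there: w2:T. ✓
w2: successors {w3}; p there: w3:F. ✗
w3: no successors, so <>p fails. ✗
w4: successors {w0}; p there: w0:F. ✗
Satisfying worlds: {w0, w1}.
So <>p fails at the other 3 worlds.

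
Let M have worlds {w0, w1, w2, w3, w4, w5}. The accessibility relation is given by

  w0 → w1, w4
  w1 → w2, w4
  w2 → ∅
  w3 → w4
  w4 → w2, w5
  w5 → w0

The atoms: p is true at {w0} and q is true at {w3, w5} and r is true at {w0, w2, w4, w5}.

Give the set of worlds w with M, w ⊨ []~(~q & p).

{w0, w1, w2, w3, w4}

w0: successors {w1, w4}; ~(~q & p) there: w1:T, w4:T. ✓
w1: successors {w2, w4}; ~(~q & p) there: w2:T, w4:T. ✓
w2: no successors, so []~(~q & p) holds vacuously. ✓
w3: successors {w4}; ~(~q & p) there: w4:T. ✓
w4: successors {w2, w5}; ~(~q & p) there: w2:T, w5:T. ✓
w5: successors {w0}; ~(~q & p) there: w0:F. ✗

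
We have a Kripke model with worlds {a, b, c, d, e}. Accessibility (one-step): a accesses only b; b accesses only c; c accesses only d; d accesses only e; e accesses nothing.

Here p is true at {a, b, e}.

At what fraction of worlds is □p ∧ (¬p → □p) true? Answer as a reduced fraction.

a: □p is T, ¬p → □p is T. ✓
b: □p is F, ¬p → □p is T. ✗
c: □p is F, ¬p → □p is F. ✗
d: □p is T, ¬p → □p is T. ✓
e: □p is T, ¬p → □p is T. ✓
That's 3 of 5 worlds, so 3/5.

3/5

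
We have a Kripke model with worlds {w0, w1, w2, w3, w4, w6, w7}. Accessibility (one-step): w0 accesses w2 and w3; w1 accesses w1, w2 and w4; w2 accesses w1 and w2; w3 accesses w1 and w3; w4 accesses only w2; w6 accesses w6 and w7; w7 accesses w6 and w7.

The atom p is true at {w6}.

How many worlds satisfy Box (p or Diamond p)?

2

w0: successors {w2, w3}; p or Diamond p there: w2:F, w3:F. ✗
w1: successors {w1, w2, w4}; p or Diamond p there: w1:F, w2:F, w4:F. ✗
w2: successors {w1, w2}; p or Diamond p there: w1:F, w2:F. ✗
w3: successors {w1, w3}; p or Diamond p there: w1:F, w3:F. ✗
w4: successors {w2}; p or Diamond p there: w2:F. ✗
w6: successors {w6, w7}; p or Diamond p there: w6:T, w7:T. ✓
w7: successors {w6, w7}; p or Diamond p there: w6:T, w7:T. ✓
Satisfying worlds: {w6, w7}.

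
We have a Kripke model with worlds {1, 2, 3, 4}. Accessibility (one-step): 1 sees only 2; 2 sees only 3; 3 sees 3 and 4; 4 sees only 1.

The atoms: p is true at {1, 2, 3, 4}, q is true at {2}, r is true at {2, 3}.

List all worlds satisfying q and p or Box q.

{1, 2}

1: q and p is F, Box q is T. ✓
2: q and p is T, Box q is F. ✓
3: q and p is F, Box q is F. ✗
4: q and p is F, Box q is F. ✗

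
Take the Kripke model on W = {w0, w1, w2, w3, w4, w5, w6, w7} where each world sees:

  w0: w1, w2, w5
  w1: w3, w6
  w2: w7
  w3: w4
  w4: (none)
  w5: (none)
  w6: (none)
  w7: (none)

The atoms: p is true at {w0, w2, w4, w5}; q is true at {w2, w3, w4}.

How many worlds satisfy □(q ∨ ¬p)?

w0: successors {w1, w2, w5}; q ∨ ¬p there: w1:T, w2:T, w5:F. ✗
w1: successors {w3, w6}; q ∨ ¬p there: w3:T, w6:T. ✓
w2: successors {w7}; q ∨ ¬p there: w7:T. ✓
w3: successors {w4}; q ∨ ¬p there: w4:T. ✓
w4: no successors, so □(q ∨ ¬p) holds vacuously. ✓
w5: no successors, so □(q ∨ ¬p) holds vacuously. ✓
w6: no successors, so □(q ∨ ¬p) holds vacuously. ✓
w7: no successors, so □(q ∨ ¬p) holds vacuously. ✓
Satisfying worlds: {w1, w2, w3, w4, w5, w6, w7}.

7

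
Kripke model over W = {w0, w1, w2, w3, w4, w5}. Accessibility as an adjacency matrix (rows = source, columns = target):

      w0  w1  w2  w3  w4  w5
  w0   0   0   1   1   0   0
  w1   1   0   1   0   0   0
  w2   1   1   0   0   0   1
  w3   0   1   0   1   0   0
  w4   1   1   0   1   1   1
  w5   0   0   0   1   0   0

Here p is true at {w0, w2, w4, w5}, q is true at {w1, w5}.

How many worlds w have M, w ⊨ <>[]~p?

w0: successors {w2, w3}; []~p there: w2:F, w3:T. ✓
w1: successors {w0, w2}; []~p there: w0:F, w2:F. ✗
w2: successors {w0, w1, w5}; []~p there: w0:F, w1:F, w5:T. ✓
w3: successors {w1, w3}; []~p there: w1:F, w3:T. ✓
w4: successors {w0, w1, w3, w4, w5}; []~p there: w0:F, w1:F, w3:T, w4:F, w5:T. ✓
w5: successors {w3}; []~p there: w3:T. ✓
Satisfying worlds: {w0, w2, w3, w4, w5}.

5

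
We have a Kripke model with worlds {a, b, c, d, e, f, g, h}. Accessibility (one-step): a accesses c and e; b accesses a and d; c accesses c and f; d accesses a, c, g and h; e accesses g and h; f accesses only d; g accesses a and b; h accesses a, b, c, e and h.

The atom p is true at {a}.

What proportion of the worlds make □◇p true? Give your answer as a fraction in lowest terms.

1/4

a: successors {c, e}; ◇p there: c:F, e:F. ✗
b: successors {a, d}; ◇p there: a:F, d:T. ✗
c: successors {c, f}; ◇p there: c:F, f:F. ✗
d: successors {a, c, g, h}; ◇p there: a:F, c:F, g:T, h:T. ✗
e: successors {g, h}; ◇p there: g:T, h:T. ✓
f: successors {d}; ◇p there: d:T. ✓
g: successors {a, b}; ◇p there: a:F, b:T. ✗
h: successors {a, b, c, e, h}; ◇p there: a:F, b:T, c:F, e:F, h:T. ✗
That's 2 of 8 worlds, so 2/8 = 1/4.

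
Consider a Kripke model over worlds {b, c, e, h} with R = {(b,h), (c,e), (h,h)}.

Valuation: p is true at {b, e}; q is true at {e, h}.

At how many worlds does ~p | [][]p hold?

b: ~p is F, [][]p is F. ✗
c: ~p is T, [][]p is T. ✓
e: ~p is F, [][]p is T. ✓
h: ~p is T, [][]p is F. ✓
Satisfying worlds: {c, e, h}.

3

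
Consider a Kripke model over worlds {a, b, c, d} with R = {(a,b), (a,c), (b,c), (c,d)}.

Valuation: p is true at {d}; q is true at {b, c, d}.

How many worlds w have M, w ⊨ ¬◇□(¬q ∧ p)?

3

a: ◇□(¬q ∧ p) is F. ✓
b: ◇□(¬q ∧ p) is F. ✓
c: ◇□(¬q ∧ p) is T. ✗
d: ◇□(¬q ∧ p) is F. ✓
Satisfying worlds: {a, b, d}.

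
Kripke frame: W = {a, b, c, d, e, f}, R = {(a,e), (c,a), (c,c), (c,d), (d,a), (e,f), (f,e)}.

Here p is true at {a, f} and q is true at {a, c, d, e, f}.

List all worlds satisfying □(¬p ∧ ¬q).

a: successors {e}; ¬p ∧ ¬q there: e:F. ✗
b: no successors, so □(¬p ∧ ¬q) holds vacuously. ✓
c: successors {a, c, d}; ¬p ∧ ¬q there: a:F, c:F, d:F. ✗
d: successors {a}; ¬p ∧ ¬q there: a:F. ✗
e: successors {f}; ¬p ∧ ¬q there: f:F. ✗
f: successors {e}; ¬p ∧ ¬q there: e:F. ✗

{b}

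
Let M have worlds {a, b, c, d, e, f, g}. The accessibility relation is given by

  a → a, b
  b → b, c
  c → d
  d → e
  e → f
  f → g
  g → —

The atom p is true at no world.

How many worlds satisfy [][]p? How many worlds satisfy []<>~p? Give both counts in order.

For [][]p:
a: successors {a, b}; []p there: a:F, b:F. ✗
b: successors {b, c}; []p there: b:F, c:F. ✗
c: successors {d}; []p there: d:F. ✗
d: successors {e}; []p there: e:F. ✗
e: successors {f}; []p there: f:F. ✗
f: successors {g}; []p there: g:T. ✓
g: no successors, so [][]p holds vacuously. ✓
— 2 worlds.
For []<>~p:
a: successors {a, b}; <>~p there: a:T, b:T. ✓
b: successors {b, c}; <>~p there: b:T, c:T. ✓
c: successors {d}; <>~p there: d:T. ✓
d: successors {e}; <>~p there: e:T. ✓
e: successors {f}; <>~p there: f:T. ✓
f: successors {g}; <>~p there: g:F. ✗
g: no successors, so []<>~p holds vacuously. ✓
— 6 worlds.

2 and 6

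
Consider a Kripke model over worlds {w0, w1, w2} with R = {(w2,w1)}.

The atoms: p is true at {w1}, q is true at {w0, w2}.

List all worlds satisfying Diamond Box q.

{w2}

w0: no successors, so Diamond Box q fails. ✗
w1: no successors, so Diamond Box q fails. ✗
w2: successors {w1}; Box q there: w1:T. ✓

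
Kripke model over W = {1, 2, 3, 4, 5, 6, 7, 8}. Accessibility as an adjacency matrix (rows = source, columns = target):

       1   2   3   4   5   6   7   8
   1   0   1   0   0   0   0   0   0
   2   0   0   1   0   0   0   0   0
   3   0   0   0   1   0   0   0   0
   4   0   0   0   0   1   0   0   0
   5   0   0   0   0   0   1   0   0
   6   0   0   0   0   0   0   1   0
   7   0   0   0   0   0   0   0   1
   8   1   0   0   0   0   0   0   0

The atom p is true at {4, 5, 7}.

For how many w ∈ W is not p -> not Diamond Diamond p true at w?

1: not p is T, not Diamond Diamond p is T. ✓
2: not p is T, not Diamond Diamond p is F. ✗
3: not p is T, not Diamond Diamond p is F. ✗
4: not p is F, not Diamond Diamond p is T. ✓
5: not p is F, not Diamond Diamond p is F. ✓
6: not p is T, not Diamond Diamond p is T. ✓
7: not p is F, not Diamond Diamond p is T. ✓
8: not p is T, not Diamond Diamond p is T. ✓
Satisfying worlds: {1, 4, 5, 6, 7, 8}.

6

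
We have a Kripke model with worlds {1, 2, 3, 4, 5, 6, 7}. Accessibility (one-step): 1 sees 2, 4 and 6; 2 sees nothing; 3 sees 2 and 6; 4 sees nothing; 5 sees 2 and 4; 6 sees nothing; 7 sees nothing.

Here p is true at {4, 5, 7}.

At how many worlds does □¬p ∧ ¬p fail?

4

1: □¬p is F, ¬p is T. ✗
2: □¬p is T, ¬p is T. ✓
3: □¬p is T, ¬p is T. ✓
4: □¬p is T, ¬p is F. ✗
5: □¬p is F, ¬p is F. ✗
6: □¬p is T, ¬p is T. ✓
7: □¬p is T, ¬p is F. ✗
Satisfying worlds: {2, 3, 6}.
So □¬p ∧ ¬p fails at the other 4 worlds.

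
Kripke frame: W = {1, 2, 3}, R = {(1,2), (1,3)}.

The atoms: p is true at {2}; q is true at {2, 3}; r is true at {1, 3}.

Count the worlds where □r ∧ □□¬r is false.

1: □r is F, □□¬r is T. ✗
2: □r is T, □□¬r is T. ✓
3: □r is T, □□¬r is T. ✓
Satisfying worlds: {2, 3}.
So □r ∧ □□¬r fails at the other 1 world.

1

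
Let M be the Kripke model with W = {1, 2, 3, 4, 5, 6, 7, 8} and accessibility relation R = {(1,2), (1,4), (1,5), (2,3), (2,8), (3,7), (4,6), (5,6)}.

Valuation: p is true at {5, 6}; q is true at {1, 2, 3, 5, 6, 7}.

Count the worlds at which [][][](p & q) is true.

7

1: successors {2, 4, 5}; [][](p & q) there: 2:F, 4:T, 5:T. ✗
2: successors {3, 8}; [][](p & q) there: 3:T, 8:T. ✓
3: successors {7}; [][](p & q) there: 7:T. ✓
4: successors {6}; [][](p & q) there: 6:T. ✓
5: successors {6}; [][](p & q) there: 6:T. ✓
6: no successors, so [][][](p & q) holds vacuously. ✓
7: no successors, so [][][](p & q) holds vacuously. ✓
8: no successors, so [][][](p & q) holds vacuously. ✓
Satisfying worlds: {2, 3, 4, 5, 6, 7, 8}.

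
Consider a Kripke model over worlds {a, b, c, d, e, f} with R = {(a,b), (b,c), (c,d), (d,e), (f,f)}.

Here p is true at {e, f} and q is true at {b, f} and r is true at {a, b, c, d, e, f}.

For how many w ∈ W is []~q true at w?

a: successors {b}; ~q there: b:F. ✗
b: successors {c}; ~q there: c:T. ✓
c: successors {d}; ~q there: d:T. ✓
d: successors {e}; ~q there: e:T. ✓
e: no successors, so []~q holds vacuously. ✓
f: successors {f}; ~q there: f:F. ✗
Satisfying worlds: {b, c, d, e}.

4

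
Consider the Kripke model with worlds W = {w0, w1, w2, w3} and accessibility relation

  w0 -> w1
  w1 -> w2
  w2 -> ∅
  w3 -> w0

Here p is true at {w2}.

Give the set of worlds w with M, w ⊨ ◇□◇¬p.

w0: successors {w1}; □◇¬p there: w1:F. ✗
w1: successors {w2}; □◇¬p there: w2:T. ✓
w2: no successors, so ◇□◇¬p fails. ✗
w3: successors {w0}; □◇¬p there: w0:F. ✗

{w1}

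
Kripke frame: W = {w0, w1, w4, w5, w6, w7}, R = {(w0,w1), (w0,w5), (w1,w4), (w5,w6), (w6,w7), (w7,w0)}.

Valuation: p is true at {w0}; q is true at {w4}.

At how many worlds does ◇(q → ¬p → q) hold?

5

w0: successors {w1, w5}; q → ¬p → q there: w1:T, w5:T. ✓
w1: successors {w4}; q → ¬p → q there: w4:T. ✓
w4: no successors, so ◇(q → ¬p → q) fails. ✗
w5: successors {w6}; q → ¬p → q there: w6:T. ✓
w6: successors {w7}; q → ¬p → q there: w7:T. ✓
w7: successors {w0}; q → ¬p → q there: w0:T. ✓
Satisfying worlds: {w0, w1, w5, w6, w7}.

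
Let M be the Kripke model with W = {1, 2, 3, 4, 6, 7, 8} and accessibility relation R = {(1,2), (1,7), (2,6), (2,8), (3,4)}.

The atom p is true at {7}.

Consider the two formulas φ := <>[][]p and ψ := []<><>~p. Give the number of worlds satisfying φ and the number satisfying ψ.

3 and 4

For <>[][]p:
1: successors {2, 7}; [][]p there: 2:T, 7:T. ✓
2: successors {6, 8}; [][]p there: 6:T, 8:T. ✓
3: successors {4}; [][]p there: 4:T. ✓
4: no successors, so <>[][]p fails. ✗
6: no successors, so <>[][]p fails. ✗
7: no successors, so <>[][]p fails. ✗
8: no successors, so <>[][]p fails. ✗
— 3 worlds.
For []<><>~p:
1: successors {2, 7}; <><>~p there: 2:F, 7:F. ✗
2: successors {6, 8}; <><>~p there: 6:F, 8:F. ✗
3: successors {4}; <><>~p there: 4:F. ✗
4: no successors, so []<><>~p holds vacuously. ✓
6: no successors, so []<><>~p holds vacuously. ✓
7: no successors, so []<><>~p holds vacuously. ✓
8: no successors, so []<><>~p holds vacuously. ✓
— 4 worlds.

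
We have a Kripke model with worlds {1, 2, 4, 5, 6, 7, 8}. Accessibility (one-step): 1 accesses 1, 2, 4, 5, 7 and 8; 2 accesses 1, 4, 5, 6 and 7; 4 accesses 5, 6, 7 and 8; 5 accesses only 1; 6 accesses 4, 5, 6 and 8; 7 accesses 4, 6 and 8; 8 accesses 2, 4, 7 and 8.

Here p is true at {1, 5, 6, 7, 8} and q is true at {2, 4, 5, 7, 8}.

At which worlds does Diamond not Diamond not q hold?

1: successors {1, 2, 4, 5, 7, 8}; not Diamond not q there: 1:F, 2:F, 4:F, 5:F, 7:F, 8:T. ✓
2: successors {1, 4, 5, 6, 7}; not Diamond not q there: 1:F, 4:F, 5:F, 6:F, 7:F. ✗
4: successors {5, 6, 7, 8}; not Diamond not q there: 5:F, 6:F, 7:F, 8:T. ✓
5: successors {1}; not Diamond not q there: 1:F. ✗
6: successors {4, 5, 6, 8}; not Diamond not q there: 4:F, 5:F, 6:F, 8:T. ✓
7: successors {4, 6, 8}; not Diamond not q there: 4:F, 6:F, 8:T. ✓
8: successors {2, 4, 7, 8}; not Diamond not q there: 2:F, 4:F, 7:F, 8:T. ✓

{1, 4, 6, 7, 8}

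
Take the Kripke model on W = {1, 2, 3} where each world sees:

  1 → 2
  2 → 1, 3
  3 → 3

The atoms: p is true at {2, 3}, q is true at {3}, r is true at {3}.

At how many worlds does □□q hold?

1: successors {2}; □q there: 2:F. ✗
2: successors {1, 3}; □q there: 1:F, 3:T. ✗
3: successors {3}; □q there: 3:T. ✓
Satisfying worlds: {3}.

1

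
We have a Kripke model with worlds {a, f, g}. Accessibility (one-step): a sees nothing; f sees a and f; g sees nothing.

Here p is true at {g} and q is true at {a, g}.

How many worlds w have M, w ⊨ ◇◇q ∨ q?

3

a: ◇◇q is F, q is T. ✓
f: ◇◇q is T, q is F. ✓
g: ◇◇q is F, q is T. ✓
Satisfying worlds: {a, f, g}.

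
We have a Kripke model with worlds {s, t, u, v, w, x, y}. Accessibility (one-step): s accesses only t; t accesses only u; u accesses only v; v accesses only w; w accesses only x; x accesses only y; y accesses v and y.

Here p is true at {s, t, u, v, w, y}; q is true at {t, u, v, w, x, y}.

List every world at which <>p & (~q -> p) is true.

{s, t, u, v, x, y}

s: <>p is T, ~q -> p is T. ✓
t: <>p is T, ~q -> p is T. ✓
u: <>p is T, ~q -> p is T. ✓
v: <>p is T, ~q -> p is T. ✓
w: <>p is F, ~q -> p is T. ✗
x: <>p is T, ~q -> p is T. ✓
y: <>p is T, ~q -> p is T. ✓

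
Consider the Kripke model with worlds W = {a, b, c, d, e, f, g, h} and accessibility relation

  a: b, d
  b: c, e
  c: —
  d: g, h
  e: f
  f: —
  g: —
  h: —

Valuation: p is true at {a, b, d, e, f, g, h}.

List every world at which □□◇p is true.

a: successors {b, d}; □◇p there: b:F, d:F. ✗
b: successors {c, e}; □◇p there: c:T, e:F. ✗
c: no successors, so □□◇p holds vacuously. ✓
d: successors {g, h}; □◇p there: g:T, h:T. ✓
e: successors {f}; □◇p there: f:T. ✓
f: no successors, so □□◇p holds vacuously. ✓
g: no successors, so □□◇p holds vacuously. ✓
h: no successors, so □□◇p holds vacuously. ✓

{c, d, e, f, g, h}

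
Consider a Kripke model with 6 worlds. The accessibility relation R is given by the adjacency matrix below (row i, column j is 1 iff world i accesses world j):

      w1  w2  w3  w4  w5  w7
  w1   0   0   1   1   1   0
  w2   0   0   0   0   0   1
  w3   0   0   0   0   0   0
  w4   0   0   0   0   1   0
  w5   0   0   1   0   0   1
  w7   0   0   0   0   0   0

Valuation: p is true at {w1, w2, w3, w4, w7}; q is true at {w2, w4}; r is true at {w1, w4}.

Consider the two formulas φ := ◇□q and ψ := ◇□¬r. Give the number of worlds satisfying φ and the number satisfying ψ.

3 and 4

For ◇□q:
w1: successors {w3, w4, w5}; □q there: w3:T, w4:F, w5:F. ✓
w2: successors {w7}; □q there: w7:T. ✓
w3: no successors, so ◇□q fails. ✗
w4: successors {w5}; □q there: w5:F. ✗
w5: successors {w3, w7}; □q there: w3:T, w7:T. ✓
w7: no successors, so ◇□q fails. ✗
— 3 worlds.
For ◇□¬r:
w1: successors {w3, w4, w5}; □¬r there: w3:T, w4:T, w5:T. ✓
w2: successors {w7}; □¬r there: w7:T. ✓
w3: no successors, so ◇□¬r fails. ✗
w4: successors {w5}; □¬r there: w5:T. ✓
w5: successors {w3, w7}; □¬r there: w3:T, w7:T. ✓
w7: no successors, so ◇□¬r fails. ✗
— 4 worlds.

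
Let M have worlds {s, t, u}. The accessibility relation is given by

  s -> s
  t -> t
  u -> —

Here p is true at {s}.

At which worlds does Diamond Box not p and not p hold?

s: Diamond Box not p is F, not p is F. ✗
t: Diamond Box not p is T, not p is T. ✓
u: Diamond Box not p is F, not p is T. ✗

{t}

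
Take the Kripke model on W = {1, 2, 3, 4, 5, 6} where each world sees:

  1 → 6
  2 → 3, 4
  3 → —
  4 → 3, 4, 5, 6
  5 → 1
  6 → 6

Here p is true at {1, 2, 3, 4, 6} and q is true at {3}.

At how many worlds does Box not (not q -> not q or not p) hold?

1: successors {6}; not (not q -> not q or not p) there: 6:F. ✗
2: successors {3, 4}; not (not q -> not q or not p) there: 3:F, 4:F. ✗
3: no successors, so Box not (not q -> not q or not p) holds vacuously. ✓
4: successors {3, 4, 5, 6}; not (not q -> not q or not p) there: 3:F, 4:F, 5:F, 6:F. ✗
5: successors {1}; not (not q -> not q or not p) there: 1:F. ✗
6: successors {6}; not (not q -> not q or not p) there: 6:F. ✗
Satisfying worlds: {3}.

1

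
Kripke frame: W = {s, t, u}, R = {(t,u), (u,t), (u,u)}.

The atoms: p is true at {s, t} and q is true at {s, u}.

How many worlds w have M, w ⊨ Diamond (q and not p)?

2

s: no successors, so Diamond (q and not p) fails. ✗
t: successors {u}; q and not p there: u:T. ✓
u: successors {t, u}; q and not p there: t:F, u:T. ✓
Satisfying worlds: {t, u}.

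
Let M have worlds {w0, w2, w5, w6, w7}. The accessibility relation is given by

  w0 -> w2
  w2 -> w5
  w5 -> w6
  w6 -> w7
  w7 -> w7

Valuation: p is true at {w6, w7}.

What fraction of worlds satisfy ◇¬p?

w0: successors {w2}; ¬p there: w2:T. ✓
w2: successors {w5}; ¬p there: w5:T. ✓
w5: successors {w6}; ¬p there: w6:F. ✗
w6: successors {w7}; ¬p there: w7:F. ✗
w7: successors {w7}; ¬p there: w7:F. ✗
That's 2 of 5 worlds, so 2/5.

2/5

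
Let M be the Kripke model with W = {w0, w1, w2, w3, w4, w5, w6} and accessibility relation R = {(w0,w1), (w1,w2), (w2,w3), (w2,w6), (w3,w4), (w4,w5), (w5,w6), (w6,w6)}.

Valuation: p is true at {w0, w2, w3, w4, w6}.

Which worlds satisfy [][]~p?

w0: successors {w1}; []~p there: w1:F. ✗
w1: successors {w2}; []~p there: w2:F. ✗
w2: successors {w3, w6}; []~p there: w3:F, w6:F. ✗
w3: successors {w4}; []~p there: w4:T. ✓
w4: successors {w5}; []~p there: w5:F. ✗
w5: successors {w6}; []~p there: w6:F. ✗
w6: successors {w6}; []~p there: w6:F. ✗

{w3}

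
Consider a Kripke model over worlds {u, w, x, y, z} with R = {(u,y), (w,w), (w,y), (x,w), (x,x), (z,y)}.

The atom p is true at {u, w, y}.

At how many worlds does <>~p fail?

u: successors {y}; ~p there: y:F. ✗
w: successors {w, y}; ~p there: w:F, y:F. ✗
x: successors {w, x}; ~p there: w:F, x:T. ✓
y: no successors, so <>~p fails. ✗
z: successors {y}; ~p there: y:F. ✗
Satisfying worlds: {x}.
So <>~p fails at the other 4 worlds.

4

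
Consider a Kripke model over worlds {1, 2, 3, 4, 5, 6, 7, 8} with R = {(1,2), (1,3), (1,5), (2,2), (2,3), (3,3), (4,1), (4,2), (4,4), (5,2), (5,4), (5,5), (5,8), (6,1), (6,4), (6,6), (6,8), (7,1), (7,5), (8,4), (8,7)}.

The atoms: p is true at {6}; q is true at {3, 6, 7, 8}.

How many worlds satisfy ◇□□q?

3

1: successors {2, 3, 5}; □□q there: 2:F, 3:T, 5:F. ✓
2: successors {2, 3}; □□q there: 2:F, 3:T. ✓
3: successors {3}; □□q there: 3:T. ✓
4: successors {1, 2, 4}; □□q there: 1:F, 2:F, 4:F. ✗
5: successors {2, 4, 5, 8}; □□q there: 2:F, 4:F, 5:F, 8:F. ✗
6: successors {1, 4, 6, 8}; □□q there: 1:F, 4:F, 6:F, 8:F. ✗
7: successors {1, 5}; □□q there: 1:F, 5:F. ✗
8: successors {4, 7}; □□q there: 4:F, 7:F. ✗
Satisfying worlds: {1, 2, 3}.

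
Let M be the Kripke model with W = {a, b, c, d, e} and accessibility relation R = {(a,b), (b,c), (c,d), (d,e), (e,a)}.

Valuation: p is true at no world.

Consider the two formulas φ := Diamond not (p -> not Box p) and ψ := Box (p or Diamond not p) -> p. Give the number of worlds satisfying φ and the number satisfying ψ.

For Diamond not (p -> not Box p):
a: successors {b}; not (p -> not Box p) there: b:F. ✗
b: successors {c}; not (p -> not Box p) there: c:F. ✗
c: successors {d}; not (p -> not Box p) there: d:F. ✗
d: successors {e}; not (p -> not Box p) there: e:F. ✗
e: successors {a}; not (p -> not Box p) there: a:F. ✗
— 0 worlds.
For Box (p or Diamond not p) -> p:
a: Box (p or Diamond not p) is T, p is F. ✗
b: Box (p or Diamond not p) is T, p is F. ✗
c: Box (p or Diamond not p) is T, p is F. ✗
d: Box (p or Diamond not p) is T, p is F. ✗
e: Box (p or Diamond not p) is T, p is F. ✗
— 0 worlds.

0 and 0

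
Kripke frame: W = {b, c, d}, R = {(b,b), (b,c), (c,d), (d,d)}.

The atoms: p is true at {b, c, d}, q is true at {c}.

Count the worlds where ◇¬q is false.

b: successors {b, c}; ¬q there: b:T, c:F. ✓
c: successors {d}; ¬q there: d:T. ✓
d: successors {d}; ¬q there: d:T. ✓
Satisfying worlds: {b, c, d}.
So ◇¬q fails at the other 0 worlds.

0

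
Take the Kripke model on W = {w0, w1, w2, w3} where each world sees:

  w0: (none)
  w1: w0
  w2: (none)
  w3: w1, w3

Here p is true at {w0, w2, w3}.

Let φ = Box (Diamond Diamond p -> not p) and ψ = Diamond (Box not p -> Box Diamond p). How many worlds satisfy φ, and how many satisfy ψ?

For Box (Diamond Diamond p -> not p):
w0: no successors, so Box (Diamond Diamond p -> not p) holds vacuously. ✓
w1: successors {w0}; Diamond Diamond p -> not p there: w0:T. ✓
w2: no successors, so Box (Diamond Diamond p -> not p) holds vacuously. ✓
w3: successors {w1, w3}; Diamond Diamond p -> not p there: w1:T, w3:F. ✗
— 3 worlds.
For Diamond (Box not p -> Box Diamond p):
w0: no successors, so Diamond (Box not p -> Box Diamond p) fails. ✗
w1: successors {w0}; Box not p -> Box Diamond p there: w0:T. ✓
w2: no successors, so Diamond (Box not p -> Box Diamond p) fails. ✗
w3: successors {w1, w3}; Box not p -> Box Diamond p there: w1:T, w3:T. ✓
— 2 worlds.

3 and 2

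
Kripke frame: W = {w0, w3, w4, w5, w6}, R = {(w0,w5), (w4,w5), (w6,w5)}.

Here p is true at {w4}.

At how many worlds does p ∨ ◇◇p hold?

1

w0: p is F, ◇◇p is F. ✗
w3: p is F, ◇◇p is F. ✗
w4: p is T, ◇◇p is F. ✓
w5: p is F, ◇◇p is F. ✗
w6: p is F, ◇◇p is F. ✗
Satisfying worlds: {w4}.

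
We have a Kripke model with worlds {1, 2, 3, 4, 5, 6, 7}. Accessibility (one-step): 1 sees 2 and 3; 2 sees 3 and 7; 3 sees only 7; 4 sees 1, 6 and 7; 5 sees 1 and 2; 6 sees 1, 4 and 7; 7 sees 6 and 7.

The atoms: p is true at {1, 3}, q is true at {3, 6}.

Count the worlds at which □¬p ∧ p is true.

1: □¬p is F, p is T. ✗
2: □¬p is F, p is F. ✗
3: □¬p is T, p is T. ✓
4: □¬p is F, p is F. ✗
5: □¬p is F, p is F. ✗
6: □¬p is F, p is F. ✗
7: □¬p is T, p is F. ✗
Satisfying worlds: {3}.

1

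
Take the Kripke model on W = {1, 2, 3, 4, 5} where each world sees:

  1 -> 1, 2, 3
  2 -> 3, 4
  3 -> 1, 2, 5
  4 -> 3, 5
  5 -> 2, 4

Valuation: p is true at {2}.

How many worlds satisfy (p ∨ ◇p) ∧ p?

1

1: p ∨ ◇p is T, p is F. ✗
2: p ∨ ◇p is T, p is T. ✓
3: p ∨ ◇p is T, p is F. ✗
4: p ∨ ◇p is F, p is F. ✗
5: p ∨ ◇p is T, p is F. ✗
Satisfying worlds: {2}.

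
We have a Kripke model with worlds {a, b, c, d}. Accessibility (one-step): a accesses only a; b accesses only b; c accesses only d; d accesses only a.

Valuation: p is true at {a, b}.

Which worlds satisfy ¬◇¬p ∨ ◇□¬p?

a: ¬◇¬p is T, ◇□¬p is F. ✓
b: ¬◇¬p is T, ◇□¬p is F. ✓
c: ¬◇¬p is F, ◇□¬p is F. ✗
d: ¬◇¬p is T, ◇□¬p is F. ✓

{a, b, d}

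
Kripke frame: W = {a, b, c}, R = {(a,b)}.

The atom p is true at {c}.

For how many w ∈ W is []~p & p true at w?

1

a: []~p is T, p is F. ✗
b: []~p is T, p is F. ✗
c: []~p is T, p is T. ✓
Satisfying worlds: {c}.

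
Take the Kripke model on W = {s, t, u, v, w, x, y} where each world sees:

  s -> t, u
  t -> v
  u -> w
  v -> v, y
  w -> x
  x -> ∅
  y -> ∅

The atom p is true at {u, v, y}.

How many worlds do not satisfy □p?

3

s: successors {t, u}; p there: t:F, u:T. ✗
t: successors {v}; p there: v:T. ✓
u: successors {w}; p there: w:F. ✗
v: successors {v, y}; p there: v:T, y:T. ✓
w: successors {x}; p there: x:F. ✗
x: no successors, so □p holds vacuously. ✓
y: no successors, so □p holds vacuously. ✓
Satisfying worlds: {t, v, x, y}.
So □p fails at the other 3 worlds.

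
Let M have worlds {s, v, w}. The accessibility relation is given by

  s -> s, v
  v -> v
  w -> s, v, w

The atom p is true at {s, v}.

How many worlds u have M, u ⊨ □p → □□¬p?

s: □p is T, □□¬p is F. ✗
v: □p is T, □□¬p is F. ✗
w: □p is F, □□¬p is F. ✓
Satisfying worlds: {w}.

1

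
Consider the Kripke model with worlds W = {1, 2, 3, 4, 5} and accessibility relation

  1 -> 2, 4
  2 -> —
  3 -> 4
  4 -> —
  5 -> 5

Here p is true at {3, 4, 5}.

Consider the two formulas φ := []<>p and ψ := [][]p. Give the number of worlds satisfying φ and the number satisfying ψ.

For []<>p:
1: successors {2, 4}; <>p there: 2:F, 4:F. ✗
2: no successors, so []<>p holds vacuously. ✓
3: successors {4}; <>p there: 4:F. ✗
4: no successors, so []<>p holds vacuously. ✓
5: successors {5}; <>p there: 5:T. ✓
— 3 worlds.
For [][]p:
1: successors {2, 4}; []p there: 2:T, 4:T. ✓
2: no successors, so [][]p holds vacuously. ✓
3: successors {4}; []p there: 4:T. ✓
4: no successors, so [][]p holds vacuously. ✓
5: successors {5}; []p there: 5:T. ✓
— 5 worlds.

3 and 5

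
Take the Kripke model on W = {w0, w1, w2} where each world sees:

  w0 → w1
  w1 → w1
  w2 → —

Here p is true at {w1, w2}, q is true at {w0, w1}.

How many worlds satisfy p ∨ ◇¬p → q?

2

w0: p ∨ ◇¬p is F, q is T. ✓
w1: p ∨ ◇¬p is T, q is T. ✓
w2: p ∨ ◇¬p is T, q is F. ✗
Satisfying worlds: {w0, w1}.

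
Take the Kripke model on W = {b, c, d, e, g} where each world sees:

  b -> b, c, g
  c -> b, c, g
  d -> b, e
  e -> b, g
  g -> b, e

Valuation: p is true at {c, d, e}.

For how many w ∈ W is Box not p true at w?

1

b: successors {b, c, g}; not p there: b:T, c:F, g:T. ✗
c: successors {b, c, g}; not p there: b:T, c:F, g:T. ✗
d: successors {b, e}; not p there: b:T, e:F. ✗
e: successors {b, g}; not p there: b:T, g:T. ✓
g: successors {b, e}; not p there: b:T, e:F. ✗
Satisfying worlds: {e}.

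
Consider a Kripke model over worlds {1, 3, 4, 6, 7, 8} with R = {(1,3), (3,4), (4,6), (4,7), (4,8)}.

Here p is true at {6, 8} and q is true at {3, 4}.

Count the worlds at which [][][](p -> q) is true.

1: successors {3}; [][](p -> q) there: 3:F. ✗
3: successors {4}; [][](p -> q) there: 4:T. ✓
4: successors {6, 7, 8}; [][](p -> q) there: 6:T, 7:T, 8:T. ✓
6: no successors, so [][][](p -> q) holds vacuously. ✓
7: no successors, so [][][](p -> q) holds vacuously. ✓
8: no successors, so [][][](p -> q) holds vacuously. ✓
Satisfying worlds: {3, 4, 6, 7, 8}.

5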